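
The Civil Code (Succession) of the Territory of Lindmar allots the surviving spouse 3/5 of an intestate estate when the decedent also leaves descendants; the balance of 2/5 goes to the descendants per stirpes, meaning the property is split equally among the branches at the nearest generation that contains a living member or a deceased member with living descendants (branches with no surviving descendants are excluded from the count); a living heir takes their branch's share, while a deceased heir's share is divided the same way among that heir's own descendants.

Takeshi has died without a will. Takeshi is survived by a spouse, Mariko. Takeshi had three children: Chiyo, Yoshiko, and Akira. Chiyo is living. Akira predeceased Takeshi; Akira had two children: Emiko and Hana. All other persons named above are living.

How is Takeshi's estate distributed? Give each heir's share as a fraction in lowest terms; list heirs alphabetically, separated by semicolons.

Chiyo 2/15; Emiko 1/15; Hana 1/15; Mariko 3/5; Yoshiko 2/15

Mariko, as surviving spouse, takes 3/5.
The remaining 2/5 passes to Takeshi's descendants per stirpes.
The 2/5 is divided into 3 equal shares of 2/15 among Chiyo, Yoshiko, Akira.
Chiyo is living and takes 2/15.
Yoshiko is living and takes 2/15.
Akira predeceased; the 2/15 allotted to Akira's branch passes to Akira's issue by representation.
The 2/15 is divided into 2 equal shares of 1/15 among Emiko, Hana.
Emiko is living and takes 1/15.
Hana is living and takes 1/15.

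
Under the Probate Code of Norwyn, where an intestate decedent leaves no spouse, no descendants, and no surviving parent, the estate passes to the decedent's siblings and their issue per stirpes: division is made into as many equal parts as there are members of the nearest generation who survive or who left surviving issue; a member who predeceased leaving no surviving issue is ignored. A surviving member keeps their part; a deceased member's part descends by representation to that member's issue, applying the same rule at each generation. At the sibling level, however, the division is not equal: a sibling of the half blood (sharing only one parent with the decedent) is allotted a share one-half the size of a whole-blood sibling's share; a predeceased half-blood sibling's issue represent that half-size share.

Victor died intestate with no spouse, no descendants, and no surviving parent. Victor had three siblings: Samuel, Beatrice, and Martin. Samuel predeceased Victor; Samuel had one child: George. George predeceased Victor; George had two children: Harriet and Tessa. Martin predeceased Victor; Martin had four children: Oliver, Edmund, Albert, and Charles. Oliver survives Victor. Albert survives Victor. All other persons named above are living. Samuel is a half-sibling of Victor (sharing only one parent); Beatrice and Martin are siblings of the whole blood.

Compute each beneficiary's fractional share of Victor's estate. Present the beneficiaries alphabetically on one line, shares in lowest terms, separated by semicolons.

Albert 1/10; Beatrice 2/5; Charles 1/10; Edmund 1/10; Harriet 1/10; Oliver 1/10; Tessa 1/10

No spouse, descendants, or parent survives, so the estate passes to Victor's siblings per stirpes.
Half-blood siblings count for one-half the weight of whole-blood siblings at the initial division.
Dividing 1 in proportion to weights (total weight 5/2): Samuel (weight 1/2) → 1/5; Beatrice (weight 1) → 2/5; Martin (weight 1) → 2/5.
Samuel predeceased; the 1/5 allotted to Samuel's branch passes to Samuel's issue by representation.
George's line is the sole branch at this level, so the full 1/5 passes to George's issue by representation.
The 1/5 is divided into 2 equal shares of 1/10 among Harriet, Tessa.
Harriet is living and takes 1/10.
Tessa is living and takes 1/10.
Beatrice is living and takes 2/5.
Martin predeceased; the 2/5 allotted to Martin's branch passes to Martin's issue by representation.
The 2/5 is divided into 4 equal shares of 1/10 among Oliver, Edmund, Albert, Charles.
Oliver is living and takes 1/10.
Edmund is living and takes 1/10.
Albert is living and takes 1/10.
Charles is living and takes 1/10.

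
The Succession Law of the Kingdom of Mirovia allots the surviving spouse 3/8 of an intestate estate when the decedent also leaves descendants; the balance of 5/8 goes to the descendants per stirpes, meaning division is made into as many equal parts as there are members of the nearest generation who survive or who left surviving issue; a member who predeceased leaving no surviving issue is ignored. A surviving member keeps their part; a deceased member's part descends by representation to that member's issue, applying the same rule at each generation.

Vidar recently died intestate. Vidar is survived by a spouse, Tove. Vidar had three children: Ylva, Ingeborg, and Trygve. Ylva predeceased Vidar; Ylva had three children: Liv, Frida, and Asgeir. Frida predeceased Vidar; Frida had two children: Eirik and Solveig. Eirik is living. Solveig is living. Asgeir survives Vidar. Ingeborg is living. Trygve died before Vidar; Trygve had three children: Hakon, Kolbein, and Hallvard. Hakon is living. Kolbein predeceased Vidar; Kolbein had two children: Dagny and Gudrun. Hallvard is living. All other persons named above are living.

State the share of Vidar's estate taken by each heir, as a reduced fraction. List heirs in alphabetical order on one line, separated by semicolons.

Asgeir 5/72; Dagny 5/144; Eirik 5/144; Gudrun 5/144; Hakon 5/72; Hallvard 5/72; Ingeborg 5/24; Liv 5/72; Solveig 5/144; Tove 3/8

Tove, as surviving spouse, takes 3/8.
The remaining 5/8 passes to Vidar's descendants per stirpes.
The 5/8 is divided into 3 equal shares of 5/24 among Ylva, Ingeborg, Trygve.
Ylva predeceased; the 5/24 allotted to Ylva's branch passes to Ylva's issue by representation.
The 5/24 is divided into 3 equal shares of 5/72 among Liv, Frida, Asgeir.
Liv is living and takes 5/72.
Frida predeceased; the 5/72 allotted to Frida's branch passes to Frida's issue by representation.
The 5/72 is divided into 2 equal shares of 5/144 among Eirik, Solveig.
Eirik is living and takes 5/144.
Solveig is living and takes 5/144.
Asgeir is living and takes 5/72.
Ingeborg is living and takes 5/24.
Trygve predeceased; the 5/24 allotted to Trygve's branch passes to Trygve's issue by representation.
The 5/24 is divided into 3 equal shares of 5/72 among Hakon, Kolbein, Hallvard.
Hakon is living and takes 5/72.
Kolbein predeceased; the 5/72 allotted to Kolbein's branch passes to Kolbein's issue by representation.
The 5/72 is divided into 2 equal shares of 5/144 among Dagny, Gudrun.
Dagny is living and takes 5/144.
Gudrun is living and takes 5/144.
Hallvard is living and takes 5/72.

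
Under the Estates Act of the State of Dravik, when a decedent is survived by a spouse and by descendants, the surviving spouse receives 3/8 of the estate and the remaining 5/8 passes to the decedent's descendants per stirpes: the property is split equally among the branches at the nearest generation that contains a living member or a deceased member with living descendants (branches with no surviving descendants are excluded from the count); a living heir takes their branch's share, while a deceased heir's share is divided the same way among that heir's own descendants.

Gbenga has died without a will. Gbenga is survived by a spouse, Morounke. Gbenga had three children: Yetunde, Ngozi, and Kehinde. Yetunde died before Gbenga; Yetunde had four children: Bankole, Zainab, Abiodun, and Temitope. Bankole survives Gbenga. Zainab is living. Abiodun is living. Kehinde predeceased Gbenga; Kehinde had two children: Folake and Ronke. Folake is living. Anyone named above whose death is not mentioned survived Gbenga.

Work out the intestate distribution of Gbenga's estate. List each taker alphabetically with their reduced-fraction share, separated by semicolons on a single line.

Morounke, as surviving spouse, takes 3/8.
The remaining 5/8 passes to Gbenga's descendants per stirpes.
The 5/8 is divided into 3 equal shares of 5/24 among Yetunde, Ngozi, Kehinde.
Yetunde predeceased; the 5/24 allotted to Yetunde's branch passes to Yetunde's issue by representation.
The 5/24 is divided into 4 equal shares of 5/96 among Bankole, Zainab, Abiodun, Temitope.
Bankole is living and takes 5/96.
Zainab is living and takes 5/96.
Abiodun is living and takes 5/96.
Temitope is living and takes 5/96.
Ngozi is living and takes 5/24.
Kehinde predeceased; the 5/24 allotted to Kehinde's branch passes to Kehinde's issue by representation.
The 5/24 is divided into 2 equal shares of 5/48 among Folake, Ronke.
Folake is living and takes 5/48.
Ronke is living and takes 5/48.

Abiodun 5/96; Bankole 5/96; Folake 5/48; Morounke 3/8; Ngozi 5/24; Ronke 5/48; Temitope 5/96; Zainab 5/96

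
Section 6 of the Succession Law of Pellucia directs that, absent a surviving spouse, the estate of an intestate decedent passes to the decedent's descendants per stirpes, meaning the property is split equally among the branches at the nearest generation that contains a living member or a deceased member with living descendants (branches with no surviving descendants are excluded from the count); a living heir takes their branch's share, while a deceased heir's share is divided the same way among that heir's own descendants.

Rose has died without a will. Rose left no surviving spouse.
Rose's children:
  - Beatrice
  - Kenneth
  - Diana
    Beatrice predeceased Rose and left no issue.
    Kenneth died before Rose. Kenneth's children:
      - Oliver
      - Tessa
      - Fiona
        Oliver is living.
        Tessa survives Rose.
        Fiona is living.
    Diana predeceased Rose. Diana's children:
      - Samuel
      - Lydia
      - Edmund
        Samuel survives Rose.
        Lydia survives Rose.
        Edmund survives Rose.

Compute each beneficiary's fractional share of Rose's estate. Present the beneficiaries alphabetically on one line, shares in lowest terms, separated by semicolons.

Edmund 1/6; Fiona 1/6; Lydia 1/6; Oliver 1/6; Samuel 1/6; Tessa 1/6

There is no surviving spouse, so the entire estate passes to Rose's descendants per stirpes.
Beatrice left no surviving issue, so that branch lapses and is disregarded.
The estate is divided into 2 equal shares of 1/2 among Kenneth, Diana.
Kenneth predeceased; the 1/2 allotted to Kenneth's branch passes to Kenneth's issue by representation.
The 1/2 is divided into 3 equal shares of 1/6 among Oliver, Tessa, Fiona.
Oliver is living and takes 1/6.
Tessa is living and takes 1/6.
Fiona is living and takes 1/6.
Diana predeceased; the 1/2 allotted to Diana's branch passes to Diana's issue by representation.
The 1/2 is divided into 3 equal shares of 1/6 among Samuel, Lydia, Edmund.
Samuel is living and takes 1/6.
Lydia is living and takes 1/6.
Edmund is living and takes 1/6.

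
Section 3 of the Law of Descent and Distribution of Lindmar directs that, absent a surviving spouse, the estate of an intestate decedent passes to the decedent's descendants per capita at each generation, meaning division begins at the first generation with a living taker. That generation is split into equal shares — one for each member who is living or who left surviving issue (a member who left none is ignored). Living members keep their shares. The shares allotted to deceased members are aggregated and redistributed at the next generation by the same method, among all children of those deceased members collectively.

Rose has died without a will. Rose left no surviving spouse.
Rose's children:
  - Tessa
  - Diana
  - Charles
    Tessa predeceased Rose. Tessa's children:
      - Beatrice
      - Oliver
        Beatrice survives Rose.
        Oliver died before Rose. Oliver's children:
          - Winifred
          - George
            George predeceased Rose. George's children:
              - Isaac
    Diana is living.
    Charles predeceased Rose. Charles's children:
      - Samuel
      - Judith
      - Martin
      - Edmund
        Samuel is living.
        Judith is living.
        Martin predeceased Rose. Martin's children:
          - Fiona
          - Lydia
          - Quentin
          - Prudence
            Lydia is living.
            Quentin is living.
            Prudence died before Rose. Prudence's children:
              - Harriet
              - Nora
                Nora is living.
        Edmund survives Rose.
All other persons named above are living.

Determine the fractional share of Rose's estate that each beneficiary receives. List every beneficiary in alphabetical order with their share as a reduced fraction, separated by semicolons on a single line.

There is no surviving spouse, so the entire estate passes to Rose's descendants per capita at each generation.
At generation 1 (Tessa, Diana, Charles) there are 3 shares of (1)/3 = 1/3 each.
Living: Diana — each takes 1/3.
Deceased: Tessa and Charles. Their combined 2/3 is pooled and carried to generation 2.
At generation 2 (Beatrice, Oliver, Samuel, Judith, Martin, Edmund) there are 6 shares of (2/3)/6 = 1/9 each.
Living: Beatrice, Samuel, Judith, and Edmund — each takes 1/9.
Deceased: Oliver and Martin. Their combined 2/9 is pooled and carried to generation 3.
At generation 3 (Winifred, George, Fiona, Lydia, Quentin, Prudence) there are 6 shares of (2/9)/6 = 1/27 each.
Living: Winifred, Fiona, Lydia, and Quentin — each takes 1/27.
Deceased: George and Prudence. Their combined 2/27 is pooled and carried to generation 4.
At generation 4 (Isaac, Harriet, Nora) there are 3 shares of (2/27)/3 = 2/81 each.
Living: Isaac, Harriet, and Nora — each takes 2/81.

Beatrice 1/9; Diana 1/3; Edmund 1/9; Fiona 1/27; Harriet 2/81; Isaac 2/81; Judith 1/9; Lydia 1/27; Nora 2/81; Quentin 1/27; Samuel 1/9; Winifred 1/27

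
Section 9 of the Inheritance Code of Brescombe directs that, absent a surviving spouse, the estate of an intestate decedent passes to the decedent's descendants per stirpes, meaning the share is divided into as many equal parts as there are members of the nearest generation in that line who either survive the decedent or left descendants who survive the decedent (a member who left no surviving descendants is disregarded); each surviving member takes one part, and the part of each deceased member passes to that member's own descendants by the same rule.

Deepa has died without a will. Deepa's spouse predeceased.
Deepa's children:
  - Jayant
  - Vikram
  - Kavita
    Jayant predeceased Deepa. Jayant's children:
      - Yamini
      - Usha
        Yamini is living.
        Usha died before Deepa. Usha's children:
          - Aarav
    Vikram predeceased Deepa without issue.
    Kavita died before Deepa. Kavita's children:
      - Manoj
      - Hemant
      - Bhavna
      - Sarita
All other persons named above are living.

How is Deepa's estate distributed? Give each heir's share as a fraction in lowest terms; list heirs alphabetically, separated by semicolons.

Aarav 1/4; Bhavna 1/8; Hemant 1/8; Manoj 1/8; Sarita 1/8; Yamini 1/4

There is no surviving spouse, so the entire estate passes to Deepa's descendants per stirpes.
Vikram left no surviving issue, so that branch lapses and is disregarded.
The estate is divided into 2 equal shares of 1/2 among Jayant, Kavita.
Jayant predeceased; the 1/2 allotted to Jayant's branch passes to Jayant's issue by representation.
The 1/2 is divided into 2 equal shares of 1/4 among Yamini, Usha.
Yamini is living and takes 1/4.
Usha predeceased; the 1/4 allotted to Usha's branch passes to Usha's issue by representation.
Aarav is the sole taker at this level and receives the full 1/4.
Kavita predeceased; the 1/2 allotted to Kavita's branch passes to Kavita's issue by representation.
The 1/2 is divided into 4 equal shares of 1/8 among Manoj, Hemant, Bhavna, Sarita.
Manoj is living and takes 1/8.
Hemant is living and takes 1/8.
Bhavna is living and takes 1/8.
Sarita is living and takes 1/8.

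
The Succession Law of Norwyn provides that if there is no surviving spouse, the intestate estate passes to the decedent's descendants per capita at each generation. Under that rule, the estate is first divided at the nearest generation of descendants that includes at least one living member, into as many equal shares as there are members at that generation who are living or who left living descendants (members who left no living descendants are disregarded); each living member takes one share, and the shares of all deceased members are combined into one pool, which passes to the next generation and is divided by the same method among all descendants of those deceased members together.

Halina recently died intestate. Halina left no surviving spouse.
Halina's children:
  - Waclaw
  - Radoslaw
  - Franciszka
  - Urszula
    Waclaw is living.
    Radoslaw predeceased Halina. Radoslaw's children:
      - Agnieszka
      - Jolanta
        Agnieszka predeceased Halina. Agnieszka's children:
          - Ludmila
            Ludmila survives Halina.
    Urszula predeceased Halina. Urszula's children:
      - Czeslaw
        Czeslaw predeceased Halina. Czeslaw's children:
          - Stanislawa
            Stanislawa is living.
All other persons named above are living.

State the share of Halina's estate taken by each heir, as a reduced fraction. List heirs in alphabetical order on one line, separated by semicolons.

There is no surviving spouse, so the entire estate passes to Halina's descendants per capita at each generation.
At generation 1 (Waclaw, Radoslaw, Franciszka, Urszula) there are 4 shares of (1)/4 = 1/4 each.
Living: Waclaw and Franciszka — each takes 1/4.
Deceased: Radoslaw and Urszula. Their combined 1/2 is pooled and carried to generation 2.
At generation 2 (Agnieszka, Jolanta, Czeslaw) there are 3 shares of (1/2)/3 = 1/6 each.
Living: Jolanta — each takes 1/6.
Deceased: Agnieszka and Czeslaw. Their combined 1/3 is pooled and carried to generation 3.
At generation 3 (Ludmila, Stanislawa) there are 2 shares of (1/3)/2 = 1/6 each.
Living: Ludmila and Stanislawa — each takes 1/6.

Franciszka 1/4; Jolanta 1/6; Ludmila 1/6; Stanislawa 1/6; Waclaw 1/4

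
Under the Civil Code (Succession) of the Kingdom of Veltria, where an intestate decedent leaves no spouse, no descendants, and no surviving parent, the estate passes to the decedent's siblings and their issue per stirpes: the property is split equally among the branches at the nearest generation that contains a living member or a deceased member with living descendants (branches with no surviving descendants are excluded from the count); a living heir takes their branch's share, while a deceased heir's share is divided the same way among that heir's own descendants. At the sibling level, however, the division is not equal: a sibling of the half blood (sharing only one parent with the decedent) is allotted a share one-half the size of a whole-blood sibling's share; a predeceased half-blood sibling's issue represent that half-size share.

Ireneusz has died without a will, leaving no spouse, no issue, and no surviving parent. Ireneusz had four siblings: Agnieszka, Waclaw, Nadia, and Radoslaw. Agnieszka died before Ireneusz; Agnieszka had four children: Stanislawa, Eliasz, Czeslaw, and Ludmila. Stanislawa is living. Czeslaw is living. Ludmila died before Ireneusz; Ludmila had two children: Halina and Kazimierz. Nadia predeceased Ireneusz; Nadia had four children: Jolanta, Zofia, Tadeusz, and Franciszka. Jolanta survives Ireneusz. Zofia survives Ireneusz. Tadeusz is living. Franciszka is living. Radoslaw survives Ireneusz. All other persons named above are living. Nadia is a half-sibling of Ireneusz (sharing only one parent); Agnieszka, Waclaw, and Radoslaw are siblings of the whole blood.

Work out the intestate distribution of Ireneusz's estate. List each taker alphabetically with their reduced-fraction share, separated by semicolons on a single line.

Czeslaw 1/14; Eliasz 1/14; Franciszka 1/28; Halina 1/28; Jolanta 1/28; Kazimierz 1/28; Radoslaw 2/7; Stanislawa 1/14; Tadeusz 1/28; Waclaw 2/7; Zofia 1/28

No spouse, descendants, or parent survives, so the estate passes to Ireneusz's siblings per stirpes.
Half-blood siblings count for one-half the weight of whole-blood siblings at the initial division.
Dividing 1 in proportion to weights (total weight 7/2): Agnieszka (weight 1) → 2/7; Waclaw (weight 1) → 2/7; Nadia (weight 1/2) → 1/7; Radoslaw (weight 1) → 2/7.
Agnieszka predeceased; the 2/7 allotted to Agnieszka's branch passes to Agnieszka's issue by representation.
The 2/7 is divided into 4 equal shares of 1/14 among Stanislawa, Eliasz, Czeslaw, Ludmila.
Stanislawa is living and takes 1/14.
Eliasz is living and takes 1/14.
Czeslaw is living and takes 1/14.
Ludmila predeceased; the 1/14 allotted to Ludmila's branch passes to Ludmila's issue by representation.
The 1/14 is divided into 2 equal shares of 1/28 among Halina, Kazimierz.
Halina is living and takes 1/28.
Kazimierz is living and takes 1/28.
Waclaw is living and takes 2/7.
Nadia predeceased; the 1/7 allotted to Nadia's branch passes to Nadia's issue by representation.
The 1/7 is divided into 4 equal shares of 1/28 among Jolanta, Zofia, Tadeusz, Franciszka.
Jolanta is living and takes 1/28.
Zofia is living and takes 1/28.
Tadeusz is living and takes 1/28.
Franciszka is living and takes 1/28.
Radoslaw is living and takes 2/7.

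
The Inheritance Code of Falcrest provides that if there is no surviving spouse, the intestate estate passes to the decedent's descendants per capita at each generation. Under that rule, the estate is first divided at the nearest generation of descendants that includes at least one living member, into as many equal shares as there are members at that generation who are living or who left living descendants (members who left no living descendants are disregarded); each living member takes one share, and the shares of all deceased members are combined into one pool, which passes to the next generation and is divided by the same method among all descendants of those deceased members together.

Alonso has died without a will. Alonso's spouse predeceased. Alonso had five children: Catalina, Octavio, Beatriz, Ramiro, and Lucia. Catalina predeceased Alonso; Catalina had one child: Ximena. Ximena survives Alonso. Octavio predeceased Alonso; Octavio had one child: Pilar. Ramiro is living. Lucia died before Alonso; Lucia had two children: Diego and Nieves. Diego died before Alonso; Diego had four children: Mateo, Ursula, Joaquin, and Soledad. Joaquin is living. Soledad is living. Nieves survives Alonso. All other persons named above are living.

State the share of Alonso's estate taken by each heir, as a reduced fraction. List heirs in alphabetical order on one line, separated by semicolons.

There is no surviving spouse, so the entire estate passes to Alonso's descendants per capita at each generation.
At generation 1 (Catalina, Octavio, Beatriz, Ramiro, Lucia) there are 5 shares of (1)/5 = 1/5 each.
Living: Beatriz and Ramiro — each takes 1/5.
Deceased: Catalina, Octavio, and Lucia. Their combined 3/5 is pooled and carried to generation 2.
At generation 2 (Ximena, Pilar, Diego, Nieves) there are 4 shares of (3/5)/4 = 3/20 each.
Living: Ximena, Pilar, and Nieves — each takes 3/20.
Deceased: Diego. That 3/20 share is carried to generation 3.
At generation 3 (Mateo, Ursula, Joaquin, Soledad) there are 4 shares of (3/20)/4 = 3/80 each.
Living: Mateo, Ursula, Joaquin, and Soledad — each takes 3/80.

Beatriz 1/5; Joaquin 3/80; Mateo 3/80; Nieves 3/20; Pilar 3/20; Ramiro 1/5; Soledad 3/80; Ursula 3/80; Ximena 3/20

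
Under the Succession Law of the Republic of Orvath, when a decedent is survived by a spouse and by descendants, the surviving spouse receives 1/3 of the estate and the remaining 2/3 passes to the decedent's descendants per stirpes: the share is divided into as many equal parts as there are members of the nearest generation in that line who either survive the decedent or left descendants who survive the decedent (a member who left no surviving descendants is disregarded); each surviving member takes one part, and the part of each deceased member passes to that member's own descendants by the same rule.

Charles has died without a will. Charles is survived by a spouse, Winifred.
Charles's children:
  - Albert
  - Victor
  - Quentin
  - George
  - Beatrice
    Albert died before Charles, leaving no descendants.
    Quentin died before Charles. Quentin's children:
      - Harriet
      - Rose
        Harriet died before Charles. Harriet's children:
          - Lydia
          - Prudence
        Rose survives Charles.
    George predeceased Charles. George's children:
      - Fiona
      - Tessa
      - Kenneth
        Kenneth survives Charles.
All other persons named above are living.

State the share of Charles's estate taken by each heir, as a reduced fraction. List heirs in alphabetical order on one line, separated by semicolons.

Winifred, as surviving spouse, takes 1/3.
The remaining 2/3 passes to Charles's descendants per stirpes.
Albert left no surviving issue, so that branch lapses and is disregarded.
The 2/3 is divided into 4 equal shares of 1/6 among Victor, Quentin, George, Beatrice.
Victor is living and takes 1/6.
Quentin predeceased; the 1/6 allotted to Quentin's branch passes to Quentin's issue by representation.
The 1/6 is divided into 2 equal shares of 1/12 among Harriet, Rose.
Harriet predeceased; the 1/12 allotted to Harriet's branch passes to Harriet's issue by representation.
The 1/12 is divided into 2 equal shares of 1/24 among Lydia, Prudence.
Lydia is living and takes 1/24.
Prudence is living and takes 1/24.
Rose is living and takes 1/12.
George predeceased; the 1/6 allotted to George's branch passes to George's issue by representation.
The 1/6 is divided into 3 equal shares of 1/18 among Fiona, Tessa, Kenneth.
Fiona is living and takes 1/18.
Tessa is living and takes 1/18.
Kenneth is living and takes 1/18.
Beatrice is living and takes 1/6.

Beatrice 1/6; Fiona 1/18; Kenneth 1/18; Lydia 1/24; Prudence 1/24; Rose 1/12; Tessa 1/18; Victor 1/6; Winifred 1/3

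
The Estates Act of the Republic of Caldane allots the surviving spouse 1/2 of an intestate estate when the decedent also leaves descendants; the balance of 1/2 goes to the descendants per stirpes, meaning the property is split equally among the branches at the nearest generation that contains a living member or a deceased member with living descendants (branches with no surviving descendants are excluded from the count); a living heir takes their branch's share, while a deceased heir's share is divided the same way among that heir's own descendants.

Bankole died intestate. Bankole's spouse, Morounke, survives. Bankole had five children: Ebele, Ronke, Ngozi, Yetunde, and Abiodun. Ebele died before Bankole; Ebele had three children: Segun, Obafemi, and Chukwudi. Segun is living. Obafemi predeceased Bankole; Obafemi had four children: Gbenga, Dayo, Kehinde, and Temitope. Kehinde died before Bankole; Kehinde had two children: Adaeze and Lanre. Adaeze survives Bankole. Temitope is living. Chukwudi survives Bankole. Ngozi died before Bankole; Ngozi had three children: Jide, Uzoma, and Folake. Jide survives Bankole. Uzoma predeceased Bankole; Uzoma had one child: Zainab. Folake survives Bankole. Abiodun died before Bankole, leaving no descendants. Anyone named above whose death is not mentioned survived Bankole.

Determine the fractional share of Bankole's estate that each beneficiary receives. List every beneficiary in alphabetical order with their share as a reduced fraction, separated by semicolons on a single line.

Adaeze 1/192; Chukwudi 1/24; Dayo 1/96; Folake 1/24; Gbenga 1/96; Jide 1/24; Lanre 1/192; Morounke 1/2; Ronke 1/8; Segun 1/24; Temitope 1/96; Yetunde 1/8; Zainab 1/24

Morounke, as surviving spouse, takes 1/2.
The remaining 1/2 passes to Bankole's descendants per stirpes.
Abiodun left no surviving issue, so that branch lapses and is disregarded.
The 1/2 is divided into 4 equal shares of 1/8 among Ebele, Ronke, Ngozi, Yetunde.
Ebele predeceased; the 1/8 allotted to Ebele's branch passes to Ebele's issue by representation.
The 1/8 is divided into 3 equal shares of 1/24 among Segun, Obafemi, Chukwudi.
Segun is living and takes 1/24.
Obafemi predeceased; the 1/24 allotted to Obafemi's branch passes to Obafemi's issue by representation.
The 1/24 is divided into 4 equal shares of 1/96 among Gbenga, Dayo, Kehinde, Temitope.
Gbenga is living and takes 1/96.
Dayo is living and takes 1/96.
Kehinde predeceased; the 1/96 allotted to Kehinde's branch passes to Kehinde's issue by representation.
The 1/96 is divided into 2 equal shares of 1/192 among Adaeze, Lanre.
Adaeze is living and takes 1/192.
Lanre is living and takes 1/192.
Temitope is living and takes 1/96.
Chukwudi is living and takes 1/24.
Ronke is living and takes 1/8.
Ngozi predeceased; the 1/8 allotted to Ngozi's branch passes to Ngozi's issue by representation.
The 1/8 is divided into 3 equal shares of 1/24 among Jide, Uzoma, Folake.
Jide is living and takes 1/24.
Uzoma predeceased; the 1/24 allotted to Uzoma's branch passes to Uzoma's issue by representation.
Zainab is the sole taker at this level and receives the full 1/24.
Folake is living and takes 1/24.
Yetunde is living and takes 1/8.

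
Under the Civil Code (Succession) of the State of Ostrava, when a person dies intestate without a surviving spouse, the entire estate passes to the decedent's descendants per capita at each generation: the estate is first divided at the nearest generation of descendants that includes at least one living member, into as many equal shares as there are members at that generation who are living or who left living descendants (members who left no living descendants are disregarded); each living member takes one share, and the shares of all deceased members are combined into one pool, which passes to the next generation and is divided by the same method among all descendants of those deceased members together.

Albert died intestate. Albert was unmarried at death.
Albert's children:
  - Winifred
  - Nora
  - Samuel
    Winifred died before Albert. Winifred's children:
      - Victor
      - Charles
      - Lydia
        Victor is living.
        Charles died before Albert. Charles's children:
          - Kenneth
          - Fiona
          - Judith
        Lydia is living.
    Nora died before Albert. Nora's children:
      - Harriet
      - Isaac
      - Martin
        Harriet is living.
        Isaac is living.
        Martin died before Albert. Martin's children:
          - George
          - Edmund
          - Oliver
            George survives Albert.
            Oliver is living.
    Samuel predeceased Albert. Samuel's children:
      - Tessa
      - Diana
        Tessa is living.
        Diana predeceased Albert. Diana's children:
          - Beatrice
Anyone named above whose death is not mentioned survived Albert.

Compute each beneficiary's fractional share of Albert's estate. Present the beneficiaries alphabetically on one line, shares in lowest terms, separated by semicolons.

Beatrice 3/56; Edmund 3/56; Fiona 3/56; George 3/56; Harriet 1/8; Isaac 1/8; Judith 3/56; Kenneth 3/56; Lydia 1/8; Oliver 3/56; Tessa 1/8; Victor 1/8

There is no surviving spouse, so the entire estate passes to Albert's descendants per capita at each generation.
No one at generation 1 (Winifred, Nora, Samuel) is living; moving to the next generation.
At generation 2 (Victor, Charles, Lydia, Harriet, Isaac, Martin, Tessa, Diana) there are 8 shares of (1)/8 = 1/8 each.
Living: Victor, Lydia, Harriet, Isaac, and Tessa — each takes 1/8.
Deceased: Charles, Martin, and Diana. Their combined 3/8 is pooled and carried to generation 3.
At generation 3 (Kenneth, Fiona, Judith, George, Edmund, Oliver, Beatrice) there are 7 shares of (3/8)/7 = 3/56 each.
Living: Kenneth, Fiona, Judith, George, Edmund, Oliver, and Beatrice — each takes 3/56.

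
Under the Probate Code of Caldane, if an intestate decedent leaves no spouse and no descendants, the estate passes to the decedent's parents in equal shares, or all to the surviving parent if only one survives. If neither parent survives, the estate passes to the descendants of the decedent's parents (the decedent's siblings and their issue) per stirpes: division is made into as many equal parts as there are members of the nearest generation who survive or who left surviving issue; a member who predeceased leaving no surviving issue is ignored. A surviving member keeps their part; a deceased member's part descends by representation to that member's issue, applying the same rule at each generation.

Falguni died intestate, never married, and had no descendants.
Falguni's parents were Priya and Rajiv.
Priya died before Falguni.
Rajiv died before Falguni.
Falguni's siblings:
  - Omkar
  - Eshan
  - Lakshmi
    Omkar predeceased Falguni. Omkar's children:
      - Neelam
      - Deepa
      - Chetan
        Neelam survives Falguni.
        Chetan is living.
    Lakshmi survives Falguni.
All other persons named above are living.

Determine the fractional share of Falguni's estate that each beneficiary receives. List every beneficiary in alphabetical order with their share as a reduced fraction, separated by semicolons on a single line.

Chetan 1/9; Deepa 1/9; Eshan 1/3; Lakshmi 1/3; Neelam 1/9

Neither parent survives and there are no descendants, so the estate passes to Falguni's siblings and their issue per stirpes.
The estate is divided into 3 equal shares of 1/3 among Omkar, Eshan, Lakshmi.
Omkar predeceased; the 1/3 allotted to Omkar's branch passes to Omkar's issue by representation.
The 1/3 is divided into 3 equal shares of 1/9 among Neelam, Deepa, Chetan.
Neelam is living and takes 1/9.
Deepa is living and takes 1/9.
Chetan is living and takes 1/9.
Eshan is living and takes 1/3.
Lakshmi is living and takes 1/3.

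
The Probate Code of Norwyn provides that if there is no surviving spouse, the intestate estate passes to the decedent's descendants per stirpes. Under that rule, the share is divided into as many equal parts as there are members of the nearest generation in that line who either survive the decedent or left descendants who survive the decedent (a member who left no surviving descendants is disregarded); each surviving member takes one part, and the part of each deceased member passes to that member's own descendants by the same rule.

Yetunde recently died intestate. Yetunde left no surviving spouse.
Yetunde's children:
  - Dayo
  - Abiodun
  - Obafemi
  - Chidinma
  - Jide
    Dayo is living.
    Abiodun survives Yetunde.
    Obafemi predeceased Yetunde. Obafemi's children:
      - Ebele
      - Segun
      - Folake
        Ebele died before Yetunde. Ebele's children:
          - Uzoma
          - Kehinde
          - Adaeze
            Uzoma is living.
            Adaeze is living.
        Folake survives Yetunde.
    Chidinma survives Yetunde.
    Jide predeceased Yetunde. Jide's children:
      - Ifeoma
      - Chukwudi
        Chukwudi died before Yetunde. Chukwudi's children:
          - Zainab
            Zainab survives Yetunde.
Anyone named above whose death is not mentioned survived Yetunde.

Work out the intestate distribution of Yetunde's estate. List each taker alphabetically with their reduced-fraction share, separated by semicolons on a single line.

Abiodun 1/5; Adaeze 1/45; Chidinma 1/5; Dayo 1/5; Folake 1/15; Ifeoma 1/10; Kehinde 1/45; Segun 1/15; Uzoma 1/45; Zainab 1/10

There is no surviving spouse, so the entire estate passes to Yetunde's descendants per stirpes.
The estate is divided into 5 equal shares of 1/5 among Dayo, Abiodun, Obafemi, Chidinma, Jide.
Dayo is living and takes 1/5.
Abiodun is living and takes 1/5.
Obafemi predeceased; the 1/5 allotted to Obafemi's branch passes to Obafemi's issue by representation.
The 1/5 is divided into 3 equal shares of 1/15 among Ebele, Segun, Folake.
Ebele predeceased; the 1/15 allotted to Ebele's branch passes to Ebele's issue by representation.
The 1/15 is divided into 3 equal shares of 1/45 among Uzoma, Kehinde, Adaeze.
Uzoma is living and takes 1/45.
Kehinde is living and takes 1/45.
Adaeze is living and takes 1/45.
Segun is living and takes 1/15.
Folake is living and takes 1/15.
Chidinma is living and takes 1/5.
Jide predeceased; the 1/5 allotted to Jide's branch passes to Jide's issue by representation.
The 1/5 is divided into 2 equal shares of 1/10 among Ifeoma, Chukwudi.
Ifeoma is living and takes 1/10.
Chukwudi predeceased; the 1/10 allotted to Chukwudi's branch passes to Chukwudi's issue by representation.
Zainab is the sole taker at this level and receives the full 1/10.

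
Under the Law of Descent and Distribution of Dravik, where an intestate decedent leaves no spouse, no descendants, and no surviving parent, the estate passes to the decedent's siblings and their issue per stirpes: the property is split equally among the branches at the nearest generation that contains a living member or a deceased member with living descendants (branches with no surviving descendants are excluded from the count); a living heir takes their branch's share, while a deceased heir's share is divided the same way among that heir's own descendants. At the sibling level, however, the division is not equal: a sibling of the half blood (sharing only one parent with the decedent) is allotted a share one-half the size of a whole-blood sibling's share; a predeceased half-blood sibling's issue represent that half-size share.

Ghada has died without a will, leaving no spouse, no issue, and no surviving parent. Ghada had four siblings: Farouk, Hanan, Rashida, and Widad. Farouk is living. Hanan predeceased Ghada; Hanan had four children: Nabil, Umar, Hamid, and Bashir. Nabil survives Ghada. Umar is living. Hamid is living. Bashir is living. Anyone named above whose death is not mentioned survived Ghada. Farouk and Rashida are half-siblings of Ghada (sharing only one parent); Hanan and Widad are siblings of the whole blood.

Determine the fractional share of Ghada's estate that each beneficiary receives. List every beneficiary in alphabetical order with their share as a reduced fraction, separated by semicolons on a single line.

Bashir 1/12; Farouk 1/6; Hamid 1/12; Nabil 1/12; Rashida 1/6; Umar 1/12; Widad 1/3

No spouse, descendants, or parent survives, so the estate passes to Ghada's siblings per stirpes.
Half-blood siblings count for one-half the weight of whole-blood siblings at the initial division.
Dividing 1 in proportion to weights (total weight 3): Farouk (weight 1/2) → 1/6; Hanan (weight 1) → 1/3; Rashida (weight 1/2) → 1/6; Widad (weight 1) → 1/3.
Farouk is living and takes 1/6.
Hanan predeceased; the 1/3 allotted to Hanan's branch passes to Hanan's issue by representation.
The 1/3 is divided into 4 equal shares of 1/12 among Nabil, Umar, Hamid, Bashir.
Nabil is living and takes 1/12.
Umar is living and takes 1/12.
Hamid is living and takes 1/12.
Bashir is living and takes 1/12.
Rashida is living and takes 1/6.
Widad is living and takes 1/3.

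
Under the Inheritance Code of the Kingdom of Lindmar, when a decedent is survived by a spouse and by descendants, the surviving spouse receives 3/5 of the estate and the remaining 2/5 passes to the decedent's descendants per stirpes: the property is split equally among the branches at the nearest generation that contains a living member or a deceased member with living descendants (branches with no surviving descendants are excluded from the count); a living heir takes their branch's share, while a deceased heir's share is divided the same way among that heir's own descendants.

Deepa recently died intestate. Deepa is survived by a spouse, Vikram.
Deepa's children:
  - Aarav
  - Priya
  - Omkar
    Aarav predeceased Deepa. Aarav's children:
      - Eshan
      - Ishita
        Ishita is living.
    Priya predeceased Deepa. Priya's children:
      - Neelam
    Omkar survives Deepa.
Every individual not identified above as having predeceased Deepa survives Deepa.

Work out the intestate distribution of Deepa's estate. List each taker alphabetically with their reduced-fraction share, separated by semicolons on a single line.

Vikram, as surviving spouse, takes 3/5.
The remaining 2/5 passes to Deepa's descendants per stirpes.
The 2/5 is divided into 3 equal shares of 2/15 among Aarav, Priya, Omkar.
Aarav predeceased; the 2/15 allotted to Aarav's branch passes to Aarav's issue by representation.
The 2/15 is divided into 2 equal shares of 1/15 among Eshan, Ishita.
Eshan is living and takes 1/15.
Ishita is living and takes 1/15.
Priya predeceased; the 2/15 allotted to Priya's branch passes to Priya's issue by representation.
Neelam is the sole taker at this level and receives the full 2/15.
Omkar is living and takes 2/15.

Eshan 1/15; Ishita 1/15; Neelam 2/15; Omkar 2/15; Vikram 3/5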